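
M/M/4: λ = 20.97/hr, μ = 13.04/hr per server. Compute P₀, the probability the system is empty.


a = λ/μ = 20.97/13.04 = 1.6081; ρ = a/c = 0.4020
Σ_{k=0}^{3} a^k/k! (terms k=0..3) = 1.00000 + 1.60813 + 1.29304 + 0.69312 = 4.59429
Tail: a^4/(4!(1−ρ)) = 6.68780/(24·0.5980) = 0.46601
P₀ = 1/(4.59429 + 0.46601) = 1/5.06030 = 0.197617

Final: 0.197617


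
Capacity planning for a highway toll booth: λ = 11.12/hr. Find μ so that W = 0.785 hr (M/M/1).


W = 1/(μ−λ) ⇒ μ − λ = 1/W = 1/0.785 = 1.2739
μ = λ + 1/W = 11.12 + 1.2739 = 12.3939 per hr

Final: 12.3939 /hr


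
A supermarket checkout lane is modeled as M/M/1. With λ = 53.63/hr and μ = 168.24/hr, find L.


ρ = λ/μ = 53.63/168.24 = 0.3188
L = ρ/(1−ρ) = 0.3188/(1 − 0.3188) = 0.3188/0.6812 = 0.4679

Final: 0.4679


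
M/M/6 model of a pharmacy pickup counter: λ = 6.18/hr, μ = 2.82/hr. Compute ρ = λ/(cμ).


ρ = λ/(cμ) = 6.18/(6·2.82) = 6.18/16.92 = 0.3652

Final: 0.3652


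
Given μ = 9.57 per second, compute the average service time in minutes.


Mean service time = 1/μ = 1/9.57 second = 0.10449 second
In minutes: 0.10449 × 0.0166667 = 0.001742 min

Final: 0.001742 min


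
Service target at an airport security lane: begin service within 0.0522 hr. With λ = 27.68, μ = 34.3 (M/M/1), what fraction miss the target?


ρ = 27.68/34.3 = 0.8070
P(Wq > t) = ρ·e^{−(μ−λ)t} = 0.8070·e^{−0.3456}
= 0.8070·0.707821 = 0.571210

Final: 0.571210


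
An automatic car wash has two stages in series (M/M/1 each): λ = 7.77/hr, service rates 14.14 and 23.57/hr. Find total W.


Each node sees arrival rate λ = 7.77/hr (tandem ⇒ throughput preserved).
W₁ = 1/(μ₁−λ) = 1/(14.14−7.77) = 0.15699 hr
W₂ = 1/(μ₂−λ) = 1/(23.57−7.77) = 0.06329 hr
W_total = W₁ + W₂ = 0.15699 + 0.06329 = 0.22028 hr

Final: 0.22028 hr


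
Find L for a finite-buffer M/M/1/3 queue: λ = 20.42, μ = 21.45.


ρ = 20.42/21.45 = 0.9520
L = ρ[1 − (K+1)ρ^K + Kρ^(K+1)] / [(1−ρ)(1−ρ^(K+1))]
Numerator: 0.9520·(1 − 4·0.862751 + 3·0.821323) = 0.012342
Denominator: (0.04802)·(0.178677) = 0.008580
L = 0.012342/0.008580 = 1.4385

Final: 1.4385


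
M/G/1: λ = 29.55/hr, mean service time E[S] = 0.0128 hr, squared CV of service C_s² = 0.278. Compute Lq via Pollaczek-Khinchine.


ρ = λ·E[S] = 29.55·0.0128 = 0.3782
Lq = ρ²(1+C_s²)/(2(1−ρ)) = 0.1431·(1+0.278)/(2·0.6218)
= 0.1431·1.2780/1.2435 = 0.14703

Final: 0.14703


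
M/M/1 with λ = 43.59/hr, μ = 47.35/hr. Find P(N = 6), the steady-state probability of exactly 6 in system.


ρ = 43.59/47.35 = 0.9206
P_n = (1−ρ)·ρ^n = (1 − 0.9206)·0.9206^6 = 0.07941·0.608697 = 0.048336

Final: 0.048336


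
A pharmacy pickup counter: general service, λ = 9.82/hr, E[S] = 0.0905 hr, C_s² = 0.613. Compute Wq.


ρ = λ·E[S] = 9.82·0.0905 = 0.8887
E[S²] = E[S]²(1+C_s²) = 0.0905²·(1+0.613) = 0.013211
Wq = λ·E[S²]/(2(1−ρ)) = 9.82·0.013211/(2·0.1113) = 0.58285 hr

Final: 0.58285 hr


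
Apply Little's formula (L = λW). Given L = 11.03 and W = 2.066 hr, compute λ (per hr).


λ = L/W = 11.03/2.066 = 5.3388 /hr

Final: 5.3388 /hr


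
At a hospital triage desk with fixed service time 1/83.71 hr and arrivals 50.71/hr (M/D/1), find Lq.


ρ = 50.71/83.71 = 0.6058
M/D/1: Lq = ρ²/(2(1−ρ)) = 0.3670/(2·0.3942) = 0.46544

Final: 0.46544


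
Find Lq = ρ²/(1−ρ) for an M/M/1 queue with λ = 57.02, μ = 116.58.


ρ = 57.02/116.58 = 0.4891
Lq = ρ²/(1−ρ) = 0.2392/0.5109 = 0.4682

Final: 0.4682


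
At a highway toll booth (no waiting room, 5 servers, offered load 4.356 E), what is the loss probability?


B(c,a) = (a^c/c!) / Σ_{k=0}^{c} a^k/k!
a^5/5! = 13.069474
Σ terms (k=0..5): 1.00000 + 4.35600 + 9.48737 + 13.77566 + 15.00169 + 13.06947 = 56.690192
B = 13.069474/56.690192 = 0.230542

Final: 0.230542


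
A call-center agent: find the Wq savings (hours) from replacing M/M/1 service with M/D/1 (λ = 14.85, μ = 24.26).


ρ = 14.85/24.26 = 0.6121
Wq(M/M/1) = ρ/(μ−λ) = 0.6121/9.41 = 0.06505 hr
Wq(M/D/1) = ρ/(2(μ−λ)) = 0.03252 hr
Savings = 0.06505 − 0.03252 = 0.03252 hr

Final: 0.03252 hr


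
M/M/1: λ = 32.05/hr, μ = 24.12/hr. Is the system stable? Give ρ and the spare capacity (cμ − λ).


Total capacity cμ = 1·24.12 = 24.12/hr
ρ = λ/(cμ) = 32.05/24.12 = 1.3288
Stable ⇔ ρ < 1: NO
Spare capacity = cμ − λ = 24.12 − 32.05 = -7.93/hr

Final: ρ = 1.3288; unstable; margin = -7.93/hr


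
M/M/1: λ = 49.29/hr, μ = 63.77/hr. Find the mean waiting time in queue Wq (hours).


ρ = 49.29/63.77 = 0.7729
Wq = ρ/(μ−λ) = 0.7729/(63.77 − 49.29) = 0.7729/14.48 = 0.05338 hr

Final: 0.05338 hr


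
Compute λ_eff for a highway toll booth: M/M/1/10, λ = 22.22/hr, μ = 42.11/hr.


ρ = 0.5277; P_K = (1−ρ)ρ^10/(1−ρ^11) = 0.0007911
λ_eff = λ(1 − P_K) = 22.22·(1 − 0.0007911) = 22.22·0.999209 = 22.2024 /hr

Final: 22.2024 /hr


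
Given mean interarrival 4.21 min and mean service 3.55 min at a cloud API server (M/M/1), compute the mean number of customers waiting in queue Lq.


λ = 60/4.21 = 14.2518 /hr
μ = 60/3.55 = 16.9014 /hr
ρ = λ/μ = 14.2518/16.9014 = 0.8432
Lq = ρ²/(1−ρ) = 0.7110/0.1568 = 4.5356

Final: 4.5356


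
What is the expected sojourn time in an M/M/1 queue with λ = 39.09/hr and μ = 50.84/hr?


W = 1/(μ−λ) = 1/(50.84 − 39.09) = 1/11.75 = 0.08511 hr

Final: 0.08511 hr


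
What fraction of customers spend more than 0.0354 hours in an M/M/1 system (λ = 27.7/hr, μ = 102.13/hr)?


W ~ Exponential(μ−λ) for M/M/1.
μ − λ = 102.13 − 27.7 = 74.4300
P(W > t) = e^{−(μ−λ)t} = e^{−2.6348} = 0.071732

Final: 0.071732


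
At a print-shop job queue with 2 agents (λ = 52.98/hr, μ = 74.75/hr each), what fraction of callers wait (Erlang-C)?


a = λ/μ = 0.7088; ρ = a/2 = 0.3544
P₀ = 0.476689 (from M/M/c formula)
C(c,a) = [a^c/(c!(1−ρ))]·P₀ = [0.50234/(2·0.6456)]·0.476689
= 0.38904·0.476689 = 0.185452

Final: 0.185452


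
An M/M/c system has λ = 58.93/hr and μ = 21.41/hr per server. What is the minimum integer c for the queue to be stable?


Stability requires cμ > λ ⇔ c > λ/μ.
λ/μ = 58.93/21.41 = 2.7525
Minimum integer c = ⌊2.7525⌋ + 1 = 3
Check: 3·21.41 = 64.23 > 58.93, while 2·21.41 = 42.82 ≤ 58.93

Final: 3 servers


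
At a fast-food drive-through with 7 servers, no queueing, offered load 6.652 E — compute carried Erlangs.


B(7,6.652) = 0.227048 (Erlang-B)
Carried load = a(1 − B) = 6.652·(1 − 0.227048) = 6.652·0.772952 = 5.1417 E

Final: 5.1417 Erlangs


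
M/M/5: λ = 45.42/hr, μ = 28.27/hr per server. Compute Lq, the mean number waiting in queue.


a = λ/μ = 1.6067; ρ = a/5 = 0.3213
P₀ = 0.200096
Lq = P₀·a^c·ρ / (c!·(1−ρ)²) = 0.200096·10.70549·0.3213/(120·0.46059)
= 0.01245

Final: 0.01245


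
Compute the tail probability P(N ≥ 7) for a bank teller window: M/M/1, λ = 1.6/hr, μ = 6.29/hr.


ρ = 1.6/6.29 = 0.2544
P(N ≥ n) = ρ^n = 0.2544^7 = 0.00006891

Final: 0.00006891


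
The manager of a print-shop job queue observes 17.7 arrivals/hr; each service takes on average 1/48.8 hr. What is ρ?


ρ = λ/μ = 17.7/48.8 = 0.3627

Final: 0.3627


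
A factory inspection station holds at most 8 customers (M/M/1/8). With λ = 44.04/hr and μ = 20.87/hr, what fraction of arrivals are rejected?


ρ = λ/μ = 44.04/20.87 = 2.1102
P_K = (1−ρ)ρ^K/(1−ρ^(K+1)) = (-1.1102·393.186764)/(1 − 829.705084)
= -436.518320/-828.705084 = 0.526747

Final: 0.526747


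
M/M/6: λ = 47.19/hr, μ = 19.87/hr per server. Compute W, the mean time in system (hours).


a = 2.3749; ρ = 0.3958; P₀ = 0.092633
Lq = P₀·a^c·ρ/(c!(1−ρ)²) = 0.02503
Wq = Lq/λ = 0.02503/47.19 = 0.0005305 hr
W = Wq + 1/μ = 0.0005305 + 0.05033 = 0.05086 hr

Final: 0.05086 hr


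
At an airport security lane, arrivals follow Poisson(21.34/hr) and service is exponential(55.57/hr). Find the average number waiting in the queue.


ρ = 21.34/55.57 = 0.3840
Lq = ρ²/(1−ρ) = 0.1475/0.6160 = 0.2394

Final: 0.2394


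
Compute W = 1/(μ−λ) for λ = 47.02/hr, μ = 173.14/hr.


W = 1/(μ−λ) = 1/(173.14 − 47.02) = 1/126.12 = 0.007929 hr

Final: 0.007929 hr


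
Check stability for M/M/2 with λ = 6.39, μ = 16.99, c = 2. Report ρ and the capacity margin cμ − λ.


Total capacity cμ = 2·16.99 = 33.98/hr
ρ = λ/(cμ) = 6.39/33.98 = 0.1881
Stable ⇔ ρ < 1: YES
Spare capacity = cμ − λ = 33.98 − 6.39 = 27.59/hr

Final: ρ = 0.1881; stable; margin = 27.59/hr


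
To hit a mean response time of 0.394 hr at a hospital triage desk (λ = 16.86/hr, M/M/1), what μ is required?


W = 1/(μ−λ) ⇒ μ − λ = 1/W = 1/0.394 = 2.5381
μ = λ + 1/W = 16.86 + 2.5381 = 19.3981 per hr

Final: 19.3981 /hr


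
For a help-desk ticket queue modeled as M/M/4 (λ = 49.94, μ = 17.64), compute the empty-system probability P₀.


a = λ/μ = 49.94/17.64 = 2.8311; ρ = a/c = 0.7078
Σ_{k=0}^{3} a^k/k! (terms k=0..3) = 1.00000 + 2.83107 + 4.00747 + 3.78180 = 11.62033
Tail: a^4/(4!(1−ρ)) = 64.23916/(24·0.2922) = 9.15922
P₀ = 1/(11.62033 + 9.15922) = 1/20.77955 = 0.048124

Final: 0.048124


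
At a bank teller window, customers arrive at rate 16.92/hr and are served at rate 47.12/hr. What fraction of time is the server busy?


ρ = λ/μ = 16.92/47.12 = 0.3591

Final: 0.3591


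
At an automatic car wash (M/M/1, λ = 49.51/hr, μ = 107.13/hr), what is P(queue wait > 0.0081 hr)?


ρ = 49.51/107.13 = 0.4621
P(Wq > t) = ρ·e^{−(μ−λ)t} = 0.4621·e^{−0.4667}
= 0.4621·0.627054 = 0.289792

Final: 0.289792


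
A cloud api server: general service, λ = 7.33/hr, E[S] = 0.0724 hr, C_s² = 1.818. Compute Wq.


ρ = λ·E[S] = 7.33·0.0724 = 0.5307
E[S²] = E[S]²(1+C_s²) = 0.0724²·(1+1.818) = 0.014771
Wq = λ·E[S²]/(2(1−ρ)) = 7.33·0.014771/(2·0.4693) = 0.11535 hr

Final: 0.11535 hr


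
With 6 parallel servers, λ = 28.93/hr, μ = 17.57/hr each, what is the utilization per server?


ρ = λ/(cμ) = 28.93/(6·17.57) = 28.93/105.42 = 0.2744

Final: 0.2744


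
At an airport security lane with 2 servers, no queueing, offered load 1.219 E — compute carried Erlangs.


B(2,1.219) = 0.250839 (Erlang-B)
Carried load = a(1 − B) = 1.219·(1 − 0.250839) = 1.219·0.749161 = 0.9132 E

Final: 0.9132 Erlangs


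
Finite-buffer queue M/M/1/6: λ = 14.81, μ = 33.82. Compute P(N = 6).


ρ = λ/μ = 14.81/33.82 = 0.4379
P_K = (1−ρ)ρ^K/(1−ρ^(K+1)) = (0.5621·0.007052)/(1 − 0.003088)
= 0.003964/0.996912 = 0.003976

Final: 0.003976


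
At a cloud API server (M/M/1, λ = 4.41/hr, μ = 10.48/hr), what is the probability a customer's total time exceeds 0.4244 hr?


W ~ Exponential(μ−λ) for M/M/1.
μ − λ = 10.48 − 4.41 = 6.0700
P(W > t) = e^{−(μ−λ)t} = e^{−2.5761} = 0.076069

Final: 0.076069


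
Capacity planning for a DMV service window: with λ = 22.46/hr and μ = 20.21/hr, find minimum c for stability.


Stability requires cμ > λ ⇔ c > λ/μ.
λ/μ = 22.46/20.21 = 1.1113
Minimum integer c = ⌊1.1113⌋ + 1 = 2
Check: 2·20.21 = 40.42 > 22.46, while 1·20.21 = 20.21 ≤ 22.46

Final: 2 servers


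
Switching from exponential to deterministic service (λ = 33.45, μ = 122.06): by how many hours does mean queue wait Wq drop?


ρ = 33.45/122.06 = 0.2740
Wq(M/M/1) = ρ/(μ−λ) = 0.2740/88.61 = 0.003093 hr
Wq(M/D/1) = ρ/(2(μ−λ)) = 0.001546 hr
Savings = 0.003093 − 0.001546 = 0.001546 hr

Final: 0.001546 hr


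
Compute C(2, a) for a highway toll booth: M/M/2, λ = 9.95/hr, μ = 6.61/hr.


a = λ/μ = 1.5053; ρ = a/2 = 0.7526
P₀ = 0.141131 (from M/M/c formula)
C(c,a) = [a^c/(c!(1−ρ))]·P₀ = [2.26591/(2·0.2474)]·0.141131
= 4.58033·0.141131 = 0.646426

Final: 0.646426


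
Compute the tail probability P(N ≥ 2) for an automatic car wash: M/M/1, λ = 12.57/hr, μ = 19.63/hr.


ρ = 12.57/19.63 = 0.6403
P(N ≥ n) = ρ^n = 0.6403^2 = 0.410044

Final: 0.410044


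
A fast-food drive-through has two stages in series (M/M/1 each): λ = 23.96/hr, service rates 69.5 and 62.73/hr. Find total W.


Each node sees arrival rate λ = 23.96/hr (tandem ⇒ throughput preserved).
W₁ = 1/(μ₁−λ) = 1/(69.5−23.96) = 0.02196 hr
W₂ = 1/(μ₂−λ) = 1/(62.73−23.96) = 0.02579 hr
W_total = W₁ + W₂ = 0.02196 + 0.02579 = 0.04775 hr

Final: 0.04775 hr


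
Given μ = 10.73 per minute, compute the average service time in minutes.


Mean service time = 1/μ = 1/10.73 minute = 0.09320 minute
In minutes: 0.09320 × 1 = 0.09320 min

Final: 0.09320 min


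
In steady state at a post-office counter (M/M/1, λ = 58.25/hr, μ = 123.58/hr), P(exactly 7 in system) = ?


ρ = 58.25/123.58 = 0.4714
P_n = (1−ρ)·ρ^n = (1 − 0.4714)·0.4714^7 = 0.5286·0.005169 = 0.002733

Final: 0.002733


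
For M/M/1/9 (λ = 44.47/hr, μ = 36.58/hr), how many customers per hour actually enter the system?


ρ = 1.2157; P_K = (1−ρ)ρ^9/(1−ρ^10) = 0.206746
λ_eff = λ(1 − P_K) = 44.47·(1 − 0.206746) = 44.47·0.793254 = 35.2760 /hr

Final: 35.2760 /hr


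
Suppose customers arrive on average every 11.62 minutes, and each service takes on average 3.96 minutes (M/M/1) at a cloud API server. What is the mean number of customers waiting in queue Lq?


λ = 60/11.62 = 5.1635 /hr
μ = 60/3.96 = 15.1515 /hr
ρ = λ/μ = 5.1635/15.1515 = 0.3408
Lq = ρ²/(1−ρ) = 0.1161/0.6592 = 0.1762

Final: 0.1762


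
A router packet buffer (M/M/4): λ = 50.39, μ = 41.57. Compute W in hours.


a = 1.2122; ρ = 0.3030; P₀ = 0.296491
Lq = P₀·a^c·ρ/(c!(1−ρ)²) = 0.01664
Wq = Lq/λ = 0.01664/50.39 = 0.0003302 hr
W = Wq + 1/μ = 0.0003302 + 0.02406 = 0.02439 hr

Final: 0.02439 hr


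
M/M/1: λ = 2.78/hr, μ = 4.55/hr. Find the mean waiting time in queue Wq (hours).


ρ = 2.78/4.55 = 0.6110
Wq = ρ/(μ−λ) = 0.6110/(4.55 − 2.78) = 0.6110/1.77 = 0.3452 hr

Final: 0.3452 hr


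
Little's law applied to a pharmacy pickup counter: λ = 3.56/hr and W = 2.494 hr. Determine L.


L = λW = 3.56·2.494 = 8.8786

Final: 8.8786


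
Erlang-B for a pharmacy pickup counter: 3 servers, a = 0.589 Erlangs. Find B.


B(c,a) = (a^c/c!) / Σ_{k=0}^{c} a^k/k!
a^3/3! = 0.034056
Σ terms (k=0..3): 1.00000 + 0.58900 + 0.17346 + 0.03406 = 1.796517
B = 0.034056/1.796517 = 0.018957

Final: 0.018957


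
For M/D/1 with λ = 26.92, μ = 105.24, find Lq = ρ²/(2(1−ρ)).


ρ = 26.92/105.24 = 0.2558
M/D/1: Lq = ρ²/(2(1−ρ)) = 0.06543/(2·0.7442) = 0.04396

Final: 0.04396


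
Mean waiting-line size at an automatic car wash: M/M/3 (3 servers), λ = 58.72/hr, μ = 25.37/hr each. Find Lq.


a = λ/μ = 2.3145; ρ = a/3 = 0.7715
P₀ = 0.066500
Lq = P₀·a^c·ρ / (c!·(1−ρ)²) = 0.066500·12.39929·0.7715/(6·0.05221)
= 2.03092

Final: 2.03092


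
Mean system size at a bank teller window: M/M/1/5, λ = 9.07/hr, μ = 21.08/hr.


ρ = 9.07/21.08 = 0.4303
L = ρ[1 − (K+1)ρ^K + Kρ^(K+1)] / [(1−ρ)(1−ρ^(K+1))]
Numerator: 0.4303·(1 − 6·0.014746 + 5·0.006345) = 0.405846
Denominator: (0.5697)·(0.993655) = 0.566119
L = 0.405846/0.566119 = 0.7169

Final: 0.7169


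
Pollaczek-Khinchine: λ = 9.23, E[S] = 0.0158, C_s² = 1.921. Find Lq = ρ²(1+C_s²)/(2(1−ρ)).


ρ = λ·E[S] = 9.23·0.0158 = 0.1458
Lq = ρ²(1+C_s²)/(2(1−ρ)) = 0.02127·(1+1.921)/(2·0.8542)
= 0.02127·2.9210/1.7083 = 0.03636

Final: 0.03636


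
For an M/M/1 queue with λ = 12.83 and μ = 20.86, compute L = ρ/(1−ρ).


ρ = λ/μ = 12.83/20.86 = 0.6151
L = ρ/(1−ρ) = 0.6151/(1 − 0.6151) = 0.6151/0.3849 = 1.5978

Final: 1.5978


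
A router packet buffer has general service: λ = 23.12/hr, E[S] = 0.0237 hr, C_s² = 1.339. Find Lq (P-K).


ρ = λ·E[S] = 23.12·0.0237 = 0.5479
Lq = ρ²(1+C_s²)/(2(1−ρ)) = 0.3002·(1+1.339)/(2·0.4521)
= 0.3002·2.3390/0.9041 = 0.77675

Final: 0.77675


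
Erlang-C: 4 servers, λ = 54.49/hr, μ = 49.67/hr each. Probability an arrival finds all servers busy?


a = λ/μ = 1.0970; ρ = a/4 = 0.2743
P₀ = 0.333112 (from M/M/c formula)
C(c,a) = [a^c/(c!(1−ρ))]·P₀ = [1.44841/(24·0.7257)]·0.333112
= 0.08316·0.333112 = 0.027701

Final: 0.027701


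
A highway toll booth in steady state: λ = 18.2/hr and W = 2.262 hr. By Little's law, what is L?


L = λW = 18.2·2.262 = 41.1684

Final: 41.1684


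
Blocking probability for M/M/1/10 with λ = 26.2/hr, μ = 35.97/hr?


ρ = λ/μ = 26.2/35.97 = 0.7284
P_K = (1−ρ)ρ^K/(1−ρ^(K+1)) = (0.2716·0.042035)/(1 − 0.030617)
= 0.011417/0.969383 = 0.011778

Final: 0.011778


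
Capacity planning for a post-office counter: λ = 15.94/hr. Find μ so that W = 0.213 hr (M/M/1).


W = 1/(μ−λ) ⇒ μ − λ = 1/W = 1/0.213 = 4.6948
μ = λ + 1/W = 15.94 + 4.6948 = 20.6348 per hr

Final: 20.6348 /hr


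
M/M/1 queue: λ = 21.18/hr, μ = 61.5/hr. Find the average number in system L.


ρ = λ/μ = 21.18/61.5 = 0.3444
L = ρ/(1−ρ) = 0.3444/(1 − 0.3444) = 0.3444/0.6556 = 0.5253

Final: 0.5253


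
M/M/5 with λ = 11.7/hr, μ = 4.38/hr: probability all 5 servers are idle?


a = λ/μ = 11.7/4.38 = 2.6712; ρ = a/c = 0.5342
Σ_{k=0}^{4} a^k/k! (terms k=0..4) = 1.00000 + 2.67123 + 3.56774 + 3.17676 + 2.12146 = 12.53720
Tail: a^5/(5!(1−ρ)) = 136.00622/(120·0.4658) = 2.43344
P₀ = 1/(12.53720 + 2.43344) = 1/14.97064 = 0.066797

Final: 0.066797


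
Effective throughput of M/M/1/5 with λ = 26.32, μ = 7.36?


ρ = 3.5761; P_K = (1−ρ)ρ^5/(1−ρ^6) = 0.720709
λ_eff = λ(1 − P_K) = 26.32·(1 − 0.720709) = 26.32·0.279291 = 7.3509 /hr

Final: 7.3509 /hr


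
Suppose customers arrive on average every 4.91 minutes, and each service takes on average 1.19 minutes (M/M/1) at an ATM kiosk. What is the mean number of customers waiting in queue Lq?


λ = 60/4.91 = 12.2200 /hr
μ = 60/1.19 = 50.4202 /hr
ρ = λ/μ = 12.2200/50.4202 = 0.2424
Lq = ρ²/(1−ρ) = 0.05874/0.7576 = 0.07753

Final: 0.07753


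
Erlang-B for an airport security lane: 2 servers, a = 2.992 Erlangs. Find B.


B(c,a) = (a^c/c!) / Σ_{k=0}^{c} a^k/k!
a^2/2! = 4.476032
Σ terms (k=0..2): 1.00000 + 2.99200 + 4.47603 = 8.468032
B = 4.476032/8.468032 = 0.528580

Final: 0.528580


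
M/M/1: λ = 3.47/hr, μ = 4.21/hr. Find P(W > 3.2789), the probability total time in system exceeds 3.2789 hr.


W ~ Exponential(μ−λ) for M/M/1.
μ − λ = 4.21 − 3.47 = 0.7400
P(W > t) = e^{−(μ−λ)t} = e^{−2.4264} = 0.088356

Final: 0.088356


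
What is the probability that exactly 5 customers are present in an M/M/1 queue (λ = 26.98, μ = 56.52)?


ρ = 26.98/56.52 = 0.4774
P_n = (1−ρ)·ρ^n = (1 − 0.4774)·0.4774^5 = 0.5226·0.024786 = 0.012954

Final: 0.012954


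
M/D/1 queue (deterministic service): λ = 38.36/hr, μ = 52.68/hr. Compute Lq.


ρ = 38.36/52.68 = 0.7282
M/D/1: Lq = ρ²/(2(1−ρ)) = 0.5302/(2·0.2718) = 0.97530

Final: 0.97530


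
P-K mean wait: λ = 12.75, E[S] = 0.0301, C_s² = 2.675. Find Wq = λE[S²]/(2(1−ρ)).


ρ = λ·E[S] = 12.75·0.0301 = 0.3838
E[S²] = E[S]²(1+C_s²) = 0.0301²·(1+2.675) = 0.003330
Wq = λ·E[S²]/(2(1−ρ)) = 12.75·0.003330/(2·0.6162) = 0.03445 hr

Final: 0.03445 hr


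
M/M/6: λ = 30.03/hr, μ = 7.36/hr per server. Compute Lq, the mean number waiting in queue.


a = λ/μ = 4.0802; ρ = a/6 = 0.6800
P₀ = 0.015215
Lq = P₀·a^c·ρ / (c!·(1−ρ)²) = 0.015215·4613.86738·0.6800/(720·0.10238)
= 0.64761

Final: 0.64761


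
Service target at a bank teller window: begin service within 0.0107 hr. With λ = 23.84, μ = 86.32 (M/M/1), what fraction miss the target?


ρ = 23.84/86.32 = 0.2762
P(Wq > t) = ρ·e^{−(μ−λ)t} = 0.2762·e^{−0.6685}
= 0.2762·0.512458 = 0.141532

Final: 0.141532


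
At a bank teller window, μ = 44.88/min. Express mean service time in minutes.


Mean service time = 1/μ = 1/44.88 minute = 0.02228 minute
In minutes: 0.02228 × 1 = 0.02228 min

Final: 0.02228 min


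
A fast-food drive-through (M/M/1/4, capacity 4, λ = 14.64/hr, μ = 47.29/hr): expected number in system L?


ρ = 14.64/47.29 = 0.3096
L = ρ[1 − (K+1)ρ^K + Kρ^(K+1)] / [(1−ρ)(1−ρ^(K+1))]
Numerator: 0.3096·(1 − 5·0.009185 + 4·0.002844) = 0.298883
Denominator: (0.6904)·(0.997156) = 0.688458
L = 0.298883/0.688458 = 0.4341

Final: 0.4341


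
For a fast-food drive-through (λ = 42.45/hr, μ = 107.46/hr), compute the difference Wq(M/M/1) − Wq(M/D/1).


ρ = 42.45/107.46 = 0.3950
Wq(M/M/1) = ρ/(μ−λ) = 0.3950/65.01 = 0.006076 hr
Wq(M/D/1) = ρ/(2(μ−λ)) = 0.003038 hr
Savings = 0.006076 − 0.003038 = 0.003038 hr

Final: 0.003038 hr


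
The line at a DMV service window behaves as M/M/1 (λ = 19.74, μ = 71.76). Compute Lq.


ρ = 19.74/71.76 = 0.2751
Lq = ρ²/(1−ρ) = 0.07567/0.7249 = 0.1044

Final: 0.1044


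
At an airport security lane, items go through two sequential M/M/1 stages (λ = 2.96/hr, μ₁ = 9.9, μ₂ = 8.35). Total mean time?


Each node sees arrival rate λ = 2.96/hr (tandem ⇒ throughput preserved).
W₁ = 1/(μ₁−λ) = 1/(9.9−2.96) = 0.14409 hr
W₂ = 1/(μ₂−λ) = 1/(8.35−2.96) = 0.18553 hr
W_total = W₁ + W₂ = 0.14409 + 0.18553 = 0.32962 hr

Final: 0.32962 hr


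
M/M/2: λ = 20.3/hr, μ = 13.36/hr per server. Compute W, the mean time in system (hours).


a = 1.5195; ρ = 0.7597; P₀ = 0.136538
Lq = P₀·a^c·ρ/(c!(1−ρ)²) = 2.07426
Wq = Lq/λ = 2.07426/20.3 = 0.10218 hr
W = Wq + 1/μ = 0.10218 + 0.07485 = 0.17703 hr

Final: 0.17703 hr


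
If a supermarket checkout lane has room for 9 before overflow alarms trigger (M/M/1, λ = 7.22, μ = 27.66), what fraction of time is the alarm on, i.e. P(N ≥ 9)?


ρ = 7.22/27.66 = 0.2610
P(N ≥ n) = ρ^n = 0.2610^9 = 0.000005626

Final: 0.000005626


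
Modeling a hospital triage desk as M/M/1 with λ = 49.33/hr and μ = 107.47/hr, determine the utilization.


ρ = λ/μ = 49.33/107.47 = 0.4590

Final: 0.4590


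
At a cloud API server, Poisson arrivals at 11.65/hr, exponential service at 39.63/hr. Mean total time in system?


W = 1/(μ−λ) = 1/(39.63 − 11.65) = 1/27.98 = 0.03574 hr

Final: 0.03574 hr


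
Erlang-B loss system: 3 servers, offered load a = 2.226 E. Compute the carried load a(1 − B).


B(3,2.226) = 0.243750 (Erlang-B)
Carried load = a(1 − B) = 2.226·(1 − 0.243750) = 2.226·0.756250 = 1.6834 E

Final: 1.6834 Erlangs


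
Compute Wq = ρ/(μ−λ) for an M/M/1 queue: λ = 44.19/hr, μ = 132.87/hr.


ρ = 44.19/132.87 = 0.3326
Wq = ρ/(μ−λ) = 0.3326/(132.87 − 44.19) = 0.3326/88.68 = 0.003750 hr

Final: 0.003750 hr


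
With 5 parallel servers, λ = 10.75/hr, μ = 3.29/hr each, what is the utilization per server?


ρ = λ/(cμ) = 10.75/(5·3.29) = 10.75/16.45 = 0.6535

Final: 0.6535


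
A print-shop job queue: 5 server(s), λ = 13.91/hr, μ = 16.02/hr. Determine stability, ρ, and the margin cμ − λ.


Total capacity cμ = 5·16.02 = 80.10/hr
ρ = λ/(cμ) = 13.91/80.10 = 0.1737
Stable ⇔ ρ < 1: YES
Spare capacity = cμ − λ = 80.10 − 13.91 = 66.19/hr

Final: ρ = 0.1737; stable; margin = 66.19/hr


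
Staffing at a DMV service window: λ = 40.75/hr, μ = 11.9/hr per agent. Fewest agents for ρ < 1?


Stability requires cμ > λ ⇔ c > λ/μ.
λ/μ = 40.75/11.9 = 3.4244
Minimum integer c = ⌊3.4244⌋ + 1 = 4
Check: 4·11.9 = 47.60 > 40.75, while 3·11.9 = 35.70 ≤ 40.75

Final: 4 servers


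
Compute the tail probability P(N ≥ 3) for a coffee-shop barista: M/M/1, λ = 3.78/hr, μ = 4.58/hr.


ρ = 3.78/4.58 = 0.8253
P(N ≥ n) = ρ^n = 0.8253^3 = 0.562185

Final: 0.562185


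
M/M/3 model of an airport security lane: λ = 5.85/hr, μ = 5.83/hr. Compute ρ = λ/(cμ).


ρ = λ/(cμ) = 5.85/(3·5.83) = 5.85/17.49 = 0.3345

Final: 0.3345


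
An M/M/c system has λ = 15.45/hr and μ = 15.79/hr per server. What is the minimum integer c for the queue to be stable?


Stability requires cμ > λ ⇔ c > λ/μ.
λ/μ = 15.45/15.79 = 0.9785
Minimum integer c = ⌊0.9785⌋ + 1 = 1
Check: 1·15.79 = 15.79 > 15.45, while 0·15.79 = 0.00 ≤ 15.45

Final: 1 servers


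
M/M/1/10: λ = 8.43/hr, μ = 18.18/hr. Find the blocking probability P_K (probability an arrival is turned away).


ρ = λ/μ = 8.43/18.18 = 0.4637
P_K = (1−ρ)ρ^K/(1−ρ^(K+1)) = (0.5363·0.0004596)/(1 − 0.0002131)
= 0.0002465/0.999787 = 0.0002465

Final: 0.0002465


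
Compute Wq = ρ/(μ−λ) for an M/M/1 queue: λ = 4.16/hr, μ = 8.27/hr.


ρ = 4.16/8.27 = 0.5030
Wq = ρ/(μ−λ) = 0.5030/(8.27 − 4.16) = 0.5030/4.11 = 0.1224 hr

Final: 0.1224 hr


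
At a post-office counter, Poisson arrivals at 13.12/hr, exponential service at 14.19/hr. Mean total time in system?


W = 1/(μ−λ) = 1/(14.19 − 13.12) = 1/1.07 = 0.9346 hr

Final: 0.9346 hr


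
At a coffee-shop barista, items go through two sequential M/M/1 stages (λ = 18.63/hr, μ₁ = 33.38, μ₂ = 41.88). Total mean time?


Each node sees arrival rate λ = 18.63/hr (tandem ⇒ throughput preserved).
W₁ = 1/(μ₁−λ) = 1/(33.38−18.63) = 0.06780 hr
W₂ = 1/(μ₂−λ) = 1/(41.88−18.63) = 0.04301 hr
W_total = W₁ + W₂ = 0.06780 + 0.04301 = 0.11081 hr

Final: 0.11081 hr


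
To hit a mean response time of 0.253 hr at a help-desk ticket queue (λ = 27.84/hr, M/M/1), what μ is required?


W = 1/(μ−λ) ⇒ μ − λ = 1/W = 1/0.253 = 3.9526
μ = λ + 1/W = 27.84 + 3.9526 = 31.7926 per hr

Final: 31.7926 /hr


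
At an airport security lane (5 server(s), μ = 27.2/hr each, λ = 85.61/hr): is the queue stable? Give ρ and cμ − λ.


Total capacity cμ = 5·27.2 = 136.00/hr
ρ = λ/(cμ) = 85.61/136.00 = 0.6295
Stable ⇔ ρ < 1: YES
Spare capacity = cμ − λ = 136.00 − 85.61 = 50.39/hr

Final: ρ = 0.6295; stable; margin = 50.39/hr


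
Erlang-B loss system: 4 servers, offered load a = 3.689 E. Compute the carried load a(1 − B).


B(4,3.689) = 0.279818 (Erlang-B)
Carried load = a(1 − B) = 3.689·(1 − 0.279818) = 3.689·0.720182 = 2.6568 E

Final: 2.6568 Erlangs


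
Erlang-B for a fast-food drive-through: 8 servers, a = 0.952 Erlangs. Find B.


B(c,a) = (a^c/c!) / Σ_{k=0}^{c} a^k/k!
a^8/8! = 0.00001673
Σ terms (k=0..8): 1.00000 + 0.95200 + 0.45315 + 0.14380 + 0.03422 + 0.006516 + 0.001034 + 0.0001406 + 0.00001673 = 2.590884
B = 0.00001673/2.590884 = 0.000006458

Final: 0.000006458


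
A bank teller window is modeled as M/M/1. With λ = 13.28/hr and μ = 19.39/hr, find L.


ρ = λ/μ = 13.28/19.39 = 0.6849
L = ρ/(1−ρ) = 0.6849/(1 − 0.6849) = 0.6849/0.3151 = 2.1735

Final: 2.1735


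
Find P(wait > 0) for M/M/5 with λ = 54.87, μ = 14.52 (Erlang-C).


a = λ/μ = 3.7789; ρ = a/5 = 0.7558
P₀ = 0.017951 (from M/M/c formula)
C(c,a) = [a^c/(c!(1−ρ))]·P₀ = [770.62256/(120·0.2442)]·0.017951
= 26.29592·0.017951 = 0.472049

Final: 0.472049


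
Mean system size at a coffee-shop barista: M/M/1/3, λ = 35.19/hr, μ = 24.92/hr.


ρ = 35.19/24.92 = 1.4121
L = ρ[1 − (K+1)ρ^K + Kρ^(K+1)] / [(1−ρ)(1−ρ^(K+1))]
Numerator: 1.4121·(1 − 4·2.815877 + 3·3.976353) = 2.351955
Denominator: (-0.4121)·(-2.976353) = 1.226611
L = 2.351955/1.226611 = 1.9174

Final: 1.9174


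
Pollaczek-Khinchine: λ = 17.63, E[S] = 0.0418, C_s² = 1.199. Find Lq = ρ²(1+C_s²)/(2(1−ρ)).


ρ = λ·E[S] = 17.63·0.0418 = 0.7369
Lq = ρ²(1+C_s²)/(2(1−ρ)) = 0.5431·(1+1.199)/(2·0.2631)
= 0.5431·2.1990/0.5261 = 2.26980

Final: 2.26980


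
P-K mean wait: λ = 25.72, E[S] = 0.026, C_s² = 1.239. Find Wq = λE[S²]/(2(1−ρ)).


ρ = λ·E[S] = 25.72·0.026 = 0.6687
E[S²] = E[S]²(1+C_s²) = 0.026²·(1+1.239) = 0.001514
Wq = λ·E[S²]/(2(1−ρ)) = 25.72·0.001514/(2·0.3313) = 0.05876 hr

Final: 0.05876 hr


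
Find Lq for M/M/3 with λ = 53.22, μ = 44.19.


a = λ/μ = 1.2043; ρ = a/3 = 0.4014
P₀ = 0.292742
Lq = P₀·a^c·ρ / (c!·(1−ρ)²) = 0.292742·1.74684·0.4014/(6·0.35826)
= 0.09550

Final: 0.09550


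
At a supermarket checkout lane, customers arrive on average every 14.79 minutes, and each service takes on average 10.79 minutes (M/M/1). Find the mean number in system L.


λ = 60/14.79 = 4.0568 /hr
μ = 60/10.79 = 5.5607 /hr
ρ = λ/μ = 4.0568/5.5607 = 0.7295
L = ρ/(1−ρ) = 0.7295/0.2705 = 2.6975

Final: 2.6975


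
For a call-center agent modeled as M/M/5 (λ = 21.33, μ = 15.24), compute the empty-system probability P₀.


a = λ/μ = 21.33/15.24 = 1.3996; ρ = a/c = 0.2799
Σ_{k=0}^{4} a^k/k! (terms k=0..4) = 1.00000 + 1.39961 + 0.97945 + 0.45695 + 0.15989 = 3.99589
Tail: a^5/(5!(1−ρ)) = 5.37068/(120·0.7201) = 0.06215
P₀ = 1/(3.99589 + 0.06215) = 1/4.05804 = 0.246424

Final: 0.246424


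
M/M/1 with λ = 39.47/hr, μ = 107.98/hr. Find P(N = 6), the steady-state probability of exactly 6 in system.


ρ = 39.47/107.98 = 0.3655
P_n = (1−ρ)·ρ^n = (1 − 0.3655)·0.3655^6 = 0.6345·0.002385 = 0.001513

Final: 0.001513


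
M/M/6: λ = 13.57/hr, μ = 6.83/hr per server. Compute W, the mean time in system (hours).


a = 1.9868; ρ = 0.3311; P₀ = 0.136936
Lq = P₀·a^c·ρ/(c!(1−ρ)²) = 0.008659
Wq = Lq/λ = 0.008659/13.57 = 0.0006381 hr
W = Wq + 1/μ = 0.0006381 + 0.14641 = 0.14705 hr

Final: 0.14705 hr


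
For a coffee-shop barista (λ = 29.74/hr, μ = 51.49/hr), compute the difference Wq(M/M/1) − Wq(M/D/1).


ρ = 29.74/51.49 = 0.5776
Wq(M/M/1) = ρ/(μ−λ) = 0.5776/21.75 = 0.02656 hr
Wq(M/D/1) = ρ/(2(μ−λ)) = 0.01328 hr
Savings = 0.02656 − 0.01328 = 0.01328 hr

Final: 0.01328 hr


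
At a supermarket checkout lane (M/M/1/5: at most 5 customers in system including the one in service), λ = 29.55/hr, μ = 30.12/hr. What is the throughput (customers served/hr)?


ρ = 0.9811; P_K = (1−ρ)ρ^5/(1−ρ^6) = 0.158809
λ_eff = λ(1 − P_K) = 29.55·(1 − 0.158809) = 29.55·0.841191 = 24.8572 /hr

Final: 24.8572 /hr


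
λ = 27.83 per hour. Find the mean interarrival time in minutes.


Mean interarrival time = 1/λ = 1/27.83 hour = 0.03593 hour
In minutes: 0.03593 × 60 = 2.1559 min

Final: 2.1559 min


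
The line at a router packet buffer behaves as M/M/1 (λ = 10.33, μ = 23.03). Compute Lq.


ρ = 10.33/23.03 = 0.4485
Lq = ρ²/(1−ρ) = 0.2012/0.5515 = 0.3648

Final: 0.3648


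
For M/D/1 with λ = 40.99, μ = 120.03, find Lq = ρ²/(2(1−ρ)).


ρ = 40.99/120.03 = 0.3415
M/D/1: Lq = ρ²/(2(1−ρ)) = 0.1166/(2·0.6585) = 0.08855

Final: 0.08855


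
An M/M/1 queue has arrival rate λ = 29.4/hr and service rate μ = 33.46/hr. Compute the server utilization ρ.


ρ = λ/μ = 29.4/33.46 = 0.8787

Final: 0.8787


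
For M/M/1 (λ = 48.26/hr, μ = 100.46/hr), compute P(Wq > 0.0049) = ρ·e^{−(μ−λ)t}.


ρ = 48.26/100.46 = 0.4804
P(Wq > t) = ρ·e^{−(μ−λ)t} = 0.4804·e^{−0.2558}
= 0.4804·0.774312 = 0.371972

Final: 0.371972


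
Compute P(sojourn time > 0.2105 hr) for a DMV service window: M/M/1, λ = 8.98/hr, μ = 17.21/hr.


W ~ Exponential(μ−λ) for M/M/1.
μ − λ = 17.21 − 8.98 = 8.2300
P(W > t) = e^{−(μ−λ)t} = e^{−1.7324} = 0.176857

Final: 0.176857


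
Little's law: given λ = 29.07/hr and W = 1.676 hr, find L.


L = λW = 29.07·1.676 = 48.7213

Final: 48.7213


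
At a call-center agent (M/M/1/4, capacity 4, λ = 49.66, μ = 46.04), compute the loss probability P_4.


ρ = λ/μ = 49.66/46.04 = 1.0786
P_K = (1−ρ)ρ^K/(1−ρ^(K+1)) = (-0.07863·1.353585)/(1 − 1.460014)
= -0.106429/-0.460014 = 0.231360

Final: 0.231360


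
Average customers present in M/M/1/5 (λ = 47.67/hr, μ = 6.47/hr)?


ρ = 47.67/6.47 = 7.3679
L = ρ[1 − (K+1)ρ^K + Kρ^(K+1)] / [(1−ρ)(1−ρ^(K+1))]
Numerator: 7.3679·(1 − 6·21712.226272 + 5·159972.461571) = 4933439.401443
Denominator: (-6.3679)·(-159971.461571) = 1018674.531181
L = 4933439.401443/1018674.531181 = 4.8430

Final: 4.8430


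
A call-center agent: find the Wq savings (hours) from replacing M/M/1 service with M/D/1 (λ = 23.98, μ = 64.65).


ρ = 23.98/64.65 = 0.3709
Wq(M/M/1) = ρ/(μ−λ) = 0.3709/40.67 = 0.009120 hr
Wq(M/D/1) = ρ/(2(μ−λ)) = 0.004560 hr
Savings = 0.009120 − 0.004560 = 0.004560 hr

Final: 0.004560 hr


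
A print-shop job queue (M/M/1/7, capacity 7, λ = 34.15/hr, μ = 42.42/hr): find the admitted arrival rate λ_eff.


ρ = 0.8050; P_K = (1−ρ)ρ^7/(1−ρ^8) = 0.051877
λ_eff = λ(1 − P_K) = 34.15·(1 − 0.051877) = 34.15·0.948123 = 32.3784 /hr

Final: 32.3784 /hr


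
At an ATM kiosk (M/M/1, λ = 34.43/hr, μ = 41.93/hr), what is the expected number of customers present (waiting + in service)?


ρ = λ/μ = 34.43/41.93 = 0.8211
L = ρ/(1−ρ) = 0.8211/(1 − 0.8211) = 0.8211/0.1789 = 4.5907

Final: 4.5907


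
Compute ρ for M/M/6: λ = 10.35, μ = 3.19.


ρ = λ/(cμ) = 10.35/(6·3.19) = 10.35/19.14 = 0.5408

Final: 0.5408


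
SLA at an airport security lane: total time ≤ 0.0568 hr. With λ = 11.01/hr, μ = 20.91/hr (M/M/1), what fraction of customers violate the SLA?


W ~ Exponential(μ−λ) for M/M/1.
μ − λ = 20.91 − 11.01 = 9.9000
P(W > t) = e^{−(μ−λ)t} = e^{−0.5623} = 0.569885

Final: 0.569885


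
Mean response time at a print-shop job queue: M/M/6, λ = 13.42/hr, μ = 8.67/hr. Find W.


a = 1.5479; ρ = 0.2580; P₀ = 0.212636
Lq = P₀·a^c·ρ/(c!(1−ρ)²) = 0.001903
Wq = Lq/λ = 0.001903/13.42 = 0.0001418 hr
W = Wq + 1/μ = 0.0001418 + 0.11534 = 0.11548 hr

Final: 0.11548 hr


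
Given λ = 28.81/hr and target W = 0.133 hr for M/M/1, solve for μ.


W = 1/(μ−λ) ⇒ μ − λ = 1/W = 1/0.133 = 7.5188
μ = λ + 1/W = 28.81 + 7.5188 = 36.3288 per hr

Final: 36.3288 /hr


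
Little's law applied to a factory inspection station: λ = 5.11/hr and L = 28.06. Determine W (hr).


W = L/λ = 28.06/5.11 = 5.4912 hr

Final: 5.4912 hr


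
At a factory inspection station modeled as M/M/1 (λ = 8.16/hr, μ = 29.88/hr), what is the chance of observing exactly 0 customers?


ρ = 8.16/29.88 = 0.2731
P_n = (1−ρ)·ρ^n = (1 − 0.2731)·0.2731^0 = 0.7269·1.000000 = 0.726908

Final: 0.726908


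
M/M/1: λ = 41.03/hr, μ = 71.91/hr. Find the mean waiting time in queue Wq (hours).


ρ = 41.03/71.91 = 0.5706
Wq = ρ/(μ−λ) = 0.5706/(71.91 − 41.03) = 0.5706/30.88 = 0.01848 hr

Final: 0.01848 hr


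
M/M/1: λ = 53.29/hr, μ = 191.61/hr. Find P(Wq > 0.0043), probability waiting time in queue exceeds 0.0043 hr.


ρ = 53.29/191.61 = 0.2781
P(Wq > t) = ρ·e^{−(μ−λ)t} = 0.2781·e^{−0.5948}
= 0.2781·0.551686 = 0.153433

Final: 0.153433


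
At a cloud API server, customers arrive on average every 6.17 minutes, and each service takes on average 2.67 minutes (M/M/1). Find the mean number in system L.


λ = 60/6.17 = 9.7245 /hr
μ = 60/2.67 = 22.4719 /hr
ρ = λ/μ = 9.7245/22.4719 = 0.4327
L = ρ/(1−ρ) = 0.4327/0.5673 = 0.7629

Final: 0.7629


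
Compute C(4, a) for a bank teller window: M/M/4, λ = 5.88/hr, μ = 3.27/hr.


a = λ/μ = 1.7982; ρ = a/4 = 0.4495
P₀ = 0.161936 (from M/M/c formula)
C(c,a) = [a^c/(c!(1−ρ))]·P₀ = [10.45486/(24·0.5505)]·0.161936
= 0.79137·0.161936 = 0.128152

Final: 0.128152


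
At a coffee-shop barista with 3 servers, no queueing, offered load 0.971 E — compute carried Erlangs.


B(3,0.971) = 0.058799 (Erlang-B)
Carried load = a(1 − B) = 0.971·(1 − 0.058799) = 0.971·0.941201 = 0.9139 E

Final: 0.9139 Erlangs


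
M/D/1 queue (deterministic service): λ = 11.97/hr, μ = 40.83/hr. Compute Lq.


ρ = 11.97/40.83 = 0.2932
M/D/1: Lq = ρ²/(2(1−ρ)) = 0.08595/(2·0.7068) = 0.06080

Final: 0.06080


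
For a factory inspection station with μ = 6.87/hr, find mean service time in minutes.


Mean service time = 1/μ = 1/6.87 hour = 0.14556 hour
In minutes: 0.14556 × 60 = 8.7336 min

Final: 8.7336 min


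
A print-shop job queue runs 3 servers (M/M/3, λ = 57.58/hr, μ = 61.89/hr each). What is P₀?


a = λ/μ = 57.58/61.89 = 0.9304; ρ = a/c = 0.3101
Σ_{k=0}^{2} a^k/k! (terms k=0..2) = 1.00000 + 0.93036 + 0.43279 = 2.36315
Tail: a^3/(3!(1−ρ)) = 0.80529/(6·0.6899) = 0.19455
P₀ = 1/(2.36315 + 0.19455) = 1/2.55769 = 0.390977

Final: 0.390977


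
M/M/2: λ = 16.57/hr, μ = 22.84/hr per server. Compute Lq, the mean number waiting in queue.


a = λ/μ = 0.7255; ρ = a/2 = 0.3627
P₀ = 0.467631
Lq = P₀·a^c·ρ / (c!·(1−ρ)²) = 0.467631·0.52632·0.3627/(2·0.40610)
= 0.10992

Final: 0.10992


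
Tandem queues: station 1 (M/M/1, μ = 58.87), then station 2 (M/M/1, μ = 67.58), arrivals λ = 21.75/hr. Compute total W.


Each node sees arrival rate λ = 21.75/hr (tandem ⇒ throughput preserved).
W₁ = 1/(μ₁−λ) = 1/(58.87−21.75) = 0.02694 hr
W₂ = 1/(μ₂−λ) = 1/(67.58−21.75) = 0.02182 hr
W_total = W₁ + W₂ = 0.02694 + 0.02182 = 0.04876 hr

Final: 0.04876 hr


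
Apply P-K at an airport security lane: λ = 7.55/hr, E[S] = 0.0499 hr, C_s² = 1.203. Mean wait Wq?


ρ = λ·E[S] = 7.55·0.0499 = 0.3767
E[S²] = E[S]²(1+C_s²) = 0.0499²·(1+1.203) = 0.005485
Wq = λ·E[S²]/(2(1−ρ)) = 7.55·0.005485/(2·0.6233) = 0.03323 hr

Final: 0.03323 hr


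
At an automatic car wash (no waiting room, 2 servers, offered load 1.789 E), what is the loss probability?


B(c,a) = (a^c/c!) / Σ_{k=0}^{c} a^k/k!
a^2/2! = 1.600260
Σ terms (k=0..2): 1.00000 + 1.78900 + 1.60026 = 4.389260
B = 1.600260/4.389260 = 0.364585

Final: 0.364585


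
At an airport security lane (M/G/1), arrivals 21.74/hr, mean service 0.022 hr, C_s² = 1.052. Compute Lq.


ρ = λ·E[S] = 21.74·0.022 = 0.4783
Lq = ρ²(1+C_s²)/(2(1−ρ)) = 0.2288·(1+1.052)/(2·0.5217)
= 0.2288·2.0520/1.0434 = 0.44986

Final: 0.44986


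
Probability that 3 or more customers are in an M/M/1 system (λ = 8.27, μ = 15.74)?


ρ = 8.27/15.74 = 0.5254
P(N ≥ n) = ρ^n = 0.5254^3 = 0.145045

Final: 0.145045


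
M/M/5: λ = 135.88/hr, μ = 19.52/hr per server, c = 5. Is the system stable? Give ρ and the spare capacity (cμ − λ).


Total capacity cμ = 5·19.52 = 97.60/hr
ρ = λ/(cμ) = 135.88/97.60 = 1.3922
Stable ⇔ ρ < 1: NO
Spare capacity = cμ − λ = 97.60 − 135.88 = -38.28/hr

Final: ρ = 1.3922; unstable; margin = -38.28/hr


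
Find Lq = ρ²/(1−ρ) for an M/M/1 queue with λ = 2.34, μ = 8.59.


ρ = 2.34/8.59 = 0.2724
Lq = ρ²/(1−ρ) = 0.07421/0.7276 = 0.1020

Final: 0.1020


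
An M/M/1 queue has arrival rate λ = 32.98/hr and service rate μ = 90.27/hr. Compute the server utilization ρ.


ρ = λ/μ = 32.98/90.27 = 0.3653

Final: 0.3653


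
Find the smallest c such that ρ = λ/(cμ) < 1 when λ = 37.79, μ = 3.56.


Stability requires cμ > λ ⇔ c > λ/μ.
λ/μ = 37.79/3.56 = 10.6152
Minimum integer c = ⌊10.6152⌋ + 1 = 11
Check: 11·3.56 = 39.16 > 37.79, while 10·3.56 = 35.60 ≤ 37.79

Final: 11 servers


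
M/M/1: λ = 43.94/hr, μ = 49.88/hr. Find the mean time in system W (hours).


W = 1/(μ−λ) = 1/(49.88 − 43.94) = 1/5.94 = 0.1684 hr

Final: 0.1684 hr


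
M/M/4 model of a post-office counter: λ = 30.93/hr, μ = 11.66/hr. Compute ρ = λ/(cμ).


ρ = λ/(cμ) = 30.93/(4·11.66) = 30.93/46.64 = 0.6632

Final: 0.6632


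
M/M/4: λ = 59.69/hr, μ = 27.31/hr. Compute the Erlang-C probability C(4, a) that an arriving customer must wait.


a = λ/μ = 2.1856; ρ = a/4 = 0.5464
P₀ = 0.106263 (from M/M/c formula)
C(c,a) = [a^c/(c!(1−ρ))]·P₀ = [22.82020/(24·0.4536)]·0.106263
= 2.09627·0.106263 = 0.222756

Final: 0.222756


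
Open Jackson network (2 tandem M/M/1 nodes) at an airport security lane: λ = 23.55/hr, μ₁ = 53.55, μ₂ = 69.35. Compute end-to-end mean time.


Each node sees arrival rate λ = 23.55/hr (tandem ⇒ throughput preserved).
W₁ = 1/(μ₁−λ) = 1/(53.55−23.55) = 0.03333 hr
W₂ = 1/(μ₂−λ) = 1/(69.35−23.55) = 0.02183 hr
W_total = W₁ + W₂ = 0.03333 + 0.02183 = 0.05517 hr

Final: 0.05517 hr
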